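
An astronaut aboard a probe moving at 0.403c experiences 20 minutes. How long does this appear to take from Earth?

Proper time Δt₀ = 20 minutes
γ = 1/√(1 - 0.403²) = 1.0927
Δt = γΔt₀ = 1.0927 × 20 = 21.85 minutes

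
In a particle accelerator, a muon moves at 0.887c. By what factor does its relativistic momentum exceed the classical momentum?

p_rel = γmv, p_class = mv
Ratio = γ = 1/√(1 - 0.887²)
= 1/√(0.213231) = 2.166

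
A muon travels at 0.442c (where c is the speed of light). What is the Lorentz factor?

v/c = 0.442, so (v/c)² = 0.195364
1 - (v/c)² = 0.804636
γ = 1/√(0.804636) = 1.115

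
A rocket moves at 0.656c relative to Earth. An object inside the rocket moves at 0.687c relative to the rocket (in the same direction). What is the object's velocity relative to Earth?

u = (u' + v)/(1 + u'v/c²)
Numerator: 0.687 + 0.656 = 1.343
Denominator: 1 + 0.450672 = 1.450672
u = 1.343/1.450672 = 0.9258c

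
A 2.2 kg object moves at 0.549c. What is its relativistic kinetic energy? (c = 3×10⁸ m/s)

γ = 1/√(1 - 0.549²) = 1.1964
γ - 1 = 0.1964
KE = (γ-1)mc² = 0.1964 × 2.2 × (3×10⁸)² = 3.889×10¹⁶ J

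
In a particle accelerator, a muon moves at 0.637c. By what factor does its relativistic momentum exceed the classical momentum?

p_rel = γmv, p_class = mv
Ratio = γ = 1/√(1 - 0.637²)
= 1/√(0.594231) = 1.297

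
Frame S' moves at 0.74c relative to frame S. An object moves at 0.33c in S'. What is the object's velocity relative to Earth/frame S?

u = (u' + v)/(1 + u'v/c²)
Numerator: 0.33 + 0.74 = 1.07
Denominator: 1 + 0.2442 = 1.2442
u = 1.07/1.2442 = 0.8600c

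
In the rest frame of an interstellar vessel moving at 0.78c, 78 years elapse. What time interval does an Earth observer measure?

Proper time Δt₀ = 78 years
γ = 1/√(1 - 0.78²) = 1.598
Δt = γΔt₀ = 1.598 × 78 = 124.6 years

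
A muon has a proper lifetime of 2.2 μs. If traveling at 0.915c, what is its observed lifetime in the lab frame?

Proper lifetime τ₀ = 2.2 μs
γ = 1/√(1 - 0.915²) = 2.4786
τ = γτ₀ = 2.4786 × 2.2 μs = 5.453 μs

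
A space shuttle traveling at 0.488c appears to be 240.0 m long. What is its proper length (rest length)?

Contracted length L = 240.0 m
γ = 1/√(1 - 0.488²) = 1.146
L₀ = γL = 1.146 × 240.0 = 275.0 m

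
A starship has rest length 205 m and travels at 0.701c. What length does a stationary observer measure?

Proper length L₀ = 205 m
γ = 1/√(1 - 0.701²) = 1.402
L = L₀/γ = 205/1.402 = 146.2 m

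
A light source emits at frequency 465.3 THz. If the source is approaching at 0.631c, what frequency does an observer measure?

β = v/c = 0.631
(1+β)/(1-β) = 1.631/0.369 = 4.420
Doppler factor = √(4.420) = 2.1024
f_obs = 465.3 × 2.1024 = 978.2 THz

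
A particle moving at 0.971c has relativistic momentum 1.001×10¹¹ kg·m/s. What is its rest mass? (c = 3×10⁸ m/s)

γ = 1/√(1 - 0.971²) = 4.1827
v = 0.971 × 3×10⁸ = 2.913×10⁸ m/s
m = p/(γv) = 1.001×10¹¹/(4.1827 × 2.913×10⁸) = 82.16 kg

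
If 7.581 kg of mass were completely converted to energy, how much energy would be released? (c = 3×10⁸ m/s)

Using E = mc²:
c² = (3×10⁸)² = 9×10¹⁶ m²/s²
E = 7.581 × 9×10¹⁶ = 6.823×10¹⁷ J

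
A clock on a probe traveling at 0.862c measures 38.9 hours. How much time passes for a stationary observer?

Proper time Δt₀ = 38.9 hours
γ = 1/√(1 - 0.862²) = 1.9727
Δt = γΔt₀ = 1.9727 × 38.9 = 76.74 hours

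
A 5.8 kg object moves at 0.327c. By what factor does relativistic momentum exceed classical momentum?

p_rel = γmv, p_class = mv
Ratio = γ = 1/√(1 - 0.327²) = 1.058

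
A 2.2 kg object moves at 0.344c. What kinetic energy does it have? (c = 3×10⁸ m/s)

γ = 1/√(1 - 0.344²) = 1.065
γ - 1 = 0.06500
KE = (γ-1)mc² = 0.06500 × 2.2 × (3×10⁸)² = 1.287×10¹⁶ J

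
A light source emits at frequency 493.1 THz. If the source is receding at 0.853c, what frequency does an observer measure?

β = v/c = 0.853
(1-β)/(1+β) = 0.147/1.853 = 0.07933
Doppler factor = √(0.07933) = 0.2817
f_obs = 493.1 × 0.2817 = 138.9 THz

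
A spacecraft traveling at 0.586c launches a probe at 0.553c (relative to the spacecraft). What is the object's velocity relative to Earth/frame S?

u = (u' + v)/(1 + u'v/c²)
Numerator: 0.553 + 0.586 = 1.139
Denominator: 1 + 0.324058 = 1.324058
u = 1.139/1.324058 = 0.8602c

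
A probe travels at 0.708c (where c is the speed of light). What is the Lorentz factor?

v/c = 0.708, so (v/c)² = 0.501264
1 - (v/c)² = 0.498736
γ = 1/√(0.498736) = 1.416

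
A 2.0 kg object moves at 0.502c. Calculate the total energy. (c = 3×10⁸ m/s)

γ = 1/√(1 - 0.502²) = 1.156
mc² = 2.0 × (3×10⁸)² = 1.800×10¹⁷ J
E = γmc² = 1.156 × 1.800×10¹⁷ = 2.081×10¹⁷ J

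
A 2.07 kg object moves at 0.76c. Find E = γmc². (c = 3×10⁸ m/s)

γ = 1/√(1 - 0.76²) = 1.5386
mc² = 2.07 × (3×10⁸)² = 1.863×10¹⁷ J
E = γmc² = 1.5386 × 1.863×10¹⁷ = 2.866×10¹⁷ J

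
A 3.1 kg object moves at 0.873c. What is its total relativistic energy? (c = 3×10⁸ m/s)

γ = 1/√(1 - 0.873²) = 2.050
mc² = 3.1 × (3×10⁸)² = 2.790×10¹⁷ J
E = γmc² = 2.050 × 2.790×10¹⁷ = 5.720×10¹⁷ J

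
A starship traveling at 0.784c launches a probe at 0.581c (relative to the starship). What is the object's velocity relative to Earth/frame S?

u = (u' + v)/(1 + u'v/c²)
Numerator: 0.581 + 0.784 = 1.365
Denominator: 1 + 0.455504 = 1.455504
u = 1.365/1.455504 = 0.9378c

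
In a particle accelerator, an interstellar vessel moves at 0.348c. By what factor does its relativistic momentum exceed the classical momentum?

p_rel = γmv, p_class = mv
Ratio = γ = 1/√(1 - 0.348²)
= 1/√(0.878896) = 1.067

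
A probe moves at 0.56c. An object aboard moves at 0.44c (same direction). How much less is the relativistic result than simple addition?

Classical: u' + v = 0.44 + 0.56 = 1c
Relativistic: u = (0.44 + 0.56)/(1 + 0.2464) = 1/1.2464 = 0.8023c
Difference: 1 - 0.8023 = 0.1977c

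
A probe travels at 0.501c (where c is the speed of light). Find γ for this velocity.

v/c = 0.501, so (v/c)² = 0.251001
1 - (v/c)² = 0.748999
γ = 1/√(0.748999) = 1.155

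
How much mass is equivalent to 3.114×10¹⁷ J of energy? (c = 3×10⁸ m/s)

From E = mc², we get m = E/c²
c² = (3×10⁸)² = 9×10¹⁶ m²/s²
m = 3.114×10¹⁷ / 9×10¹⁶ = 3.460 kg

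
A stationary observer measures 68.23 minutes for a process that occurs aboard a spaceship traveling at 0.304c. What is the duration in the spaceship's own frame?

Dilated time Δt = 68.23 minutes
γ = 1/√(1 - 0.304²) = 1.0497
Δt₀ = Δt/γ = 68.23/1.0497 = 65.00 minutes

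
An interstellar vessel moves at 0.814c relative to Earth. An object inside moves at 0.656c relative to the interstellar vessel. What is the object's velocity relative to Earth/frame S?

u = (u' + v)/(1 + u'v/c²)
Numerator: 0.656 + 0.814 = 1.47
Denominator: 1 + 0.533984 = 1.533984
u = 1.47/1.533984 = 0.9583c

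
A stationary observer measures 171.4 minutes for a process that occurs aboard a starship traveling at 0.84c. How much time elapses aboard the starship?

Dilated time Δt = 171.4 minutes
γ = 1/√(1 - 0.84²) = 1.843
Δt₀ = Δt/γ = 171.4/1.843 = 93.00 minutes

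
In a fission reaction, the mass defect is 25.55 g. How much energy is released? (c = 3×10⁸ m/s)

Convert mass defect: Δm = 25.55 g = 0.02555 kg
E = Δm·c² = 0.02555 × (3×10⁸)²
= 0.02555 × 9×10¹⁶ = 2.300×10¹⁵ J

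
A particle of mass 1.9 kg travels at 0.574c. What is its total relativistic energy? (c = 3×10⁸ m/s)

γ = 1/√(1 - 0.574²) = 1.221
mc² = 1.9 × (3×10⁸)² = 1.710×10¹⁷ J
E = γmc² = 1.221 × 1.710×10¹⁷ = 2.088×10¹⁷ J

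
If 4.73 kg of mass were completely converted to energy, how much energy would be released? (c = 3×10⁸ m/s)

Using E = mc²:
c² = (3×10⁸)² = 9×10¹⁶ m²/s²
E = 4.73 × 9×10¹⁶ = 4.257×10¹⁷ J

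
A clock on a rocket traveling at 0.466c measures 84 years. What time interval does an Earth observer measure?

Proper time Δt₀ = 84 years
γ = 1/√(1 - 0.466²) = 1.1302
Δt = γΔt₀ = 1.1302 × 84 = 94.94 years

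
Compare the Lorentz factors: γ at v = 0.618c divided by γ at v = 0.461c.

γ₁ = 1/√(1 - 0.618²) = 1.272
γ₂ = 1/√(1 - 0.461²) = 1.127
γ₁/γ₂ = 1.272/1.127 = 1.129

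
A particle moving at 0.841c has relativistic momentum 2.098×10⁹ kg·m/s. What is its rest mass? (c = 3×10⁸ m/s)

γ = 1/√(1 - 0.841²) = 1.8483
v = 0.841 × 3×10⁸ = 2.523×10⁸ m/s
m = p/(γv) = 2.098×10⁹/(1.8483 × 2.523×10⁸) = 4.499 kg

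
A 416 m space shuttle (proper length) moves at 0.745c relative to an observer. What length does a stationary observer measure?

Proper length L₀ = 416 m
γ = 1/√(1 - 0.745²) = 1.499
L = L₀/γ = 416/1.499 = 277.5 m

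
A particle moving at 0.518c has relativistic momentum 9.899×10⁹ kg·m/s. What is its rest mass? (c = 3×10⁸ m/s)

γ = 1/√(1 - 0.518²) = 1.169
v = 0.518 × 3×10⁸ = 1.554×10⁸ m/s
m = p/(γv) = 9.899×10⁹/(1.169 × 1.554×10⁸) = 54.49 kg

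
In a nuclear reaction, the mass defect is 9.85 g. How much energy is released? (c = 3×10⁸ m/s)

Convert mass defect: Δm = 9.85 g = 0.00985 kg
E = Δm·c² = 0.00985 × (3×10⁸)²
= 0.00985 × 9×10¹⁶ = 8.865×10¹⁴ J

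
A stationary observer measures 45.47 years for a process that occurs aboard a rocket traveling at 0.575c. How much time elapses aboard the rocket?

Dilated time Δt = 45.47 years
γ = 1/√(1 - 0.575²) = 1.2223
Δt₀ = Δt/γ = 45.47/1.2223 = 37.20 years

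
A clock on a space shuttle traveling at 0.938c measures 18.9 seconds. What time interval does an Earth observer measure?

Proper time Δt₀ = 18.9 seconds
γ = 1/√(1 - 0.938²) = 2.8849
Δt = γΔt₀ = 2.8849 × 18.9 = 54.52 seconds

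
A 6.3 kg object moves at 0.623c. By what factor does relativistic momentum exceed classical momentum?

p_rel = γmv, p_class = mv
Ratio = γ = 1/√(1 - 0.623²) = 1.278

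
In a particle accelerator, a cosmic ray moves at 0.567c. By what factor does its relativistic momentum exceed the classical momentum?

p_rel = γmv, p_class = mv
Ratio = γ = 1/√(1 - 0.567²)
= 1/√(0.678511) = 1.214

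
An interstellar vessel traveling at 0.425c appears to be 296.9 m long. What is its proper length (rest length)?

Contracted length L = 296.9 m
γ = 1/√(1 - 0.425²) = 1.1047
L₀ = γL = 1.1047 × 296.9 = 328.0 m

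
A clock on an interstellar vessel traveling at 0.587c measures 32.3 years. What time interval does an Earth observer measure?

Proper time Δt₀ = 32.3 years
γ = 1/√(1 - 0.587²) = 1.2352
Δt = γΔt₀ = 1.2352 × 32.3 = 39.90 years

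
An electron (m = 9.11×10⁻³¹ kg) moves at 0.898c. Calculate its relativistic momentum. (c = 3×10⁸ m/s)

γ = 1/√(1 - 0.898²) = 2.273
v = 0.898 × 3×10⁸ = 2.694×10⁸ m/s
p = γmv = 2.273 × 9.11×10⁻³¹ × 2.694×10⁸ = 5.578×10⁻²² kg·m/s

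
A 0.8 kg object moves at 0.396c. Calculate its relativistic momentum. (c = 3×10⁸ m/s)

γ = 1/√(1 - 0.396²) = 1.089
v = 0.396 × 3×10⁸ = 1.188×10⁸ m/s
p = γmv = 1.089 × 0.8 × 1.188×10⁸ = 1.035×10⁸ kg·m/s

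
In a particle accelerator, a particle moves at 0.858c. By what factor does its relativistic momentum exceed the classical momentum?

p_rel = γmv, p_class = mv
Ratio = γ = 1/√(1 - 0.858²)
= 1/√(0.263836) = 1.947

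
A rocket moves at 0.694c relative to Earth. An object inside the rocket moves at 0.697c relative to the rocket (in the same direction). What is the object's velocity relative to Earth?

u = (u' + v)/(1 + u'v/c²)
Numerator: 0.697 + 0.694 = 1.391
Denominator: 1 + 0.483718 = 1.483718
u = 1.391/1.483718 = 0.9375c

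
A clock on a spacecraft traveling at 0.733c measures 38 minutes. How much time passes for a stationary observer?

Proper time Δt₀ = 38 minutes
γ = 1/√(1 - 0.733²) = 1.470
Δt = γΔt₀ = 1.470 × 38 = 55.86 minutes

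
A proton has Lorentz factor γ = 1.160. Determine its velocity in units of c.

From γ = 1/√(1 - v²/c²):
1/γ² = 1/1.160² = 0.7432
v²/c² = 1 - 0.7432 = 0.2568
v/c = √(0.2568) = 0.5068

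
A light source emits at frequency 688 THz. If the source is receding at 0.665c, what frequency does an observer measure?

β = v/c = 0.665
(1-β)/(1+β) = 0.335/1.665 = 0.2012
Doppler factor = √(0.2012) = 0.4486
f_obs = 688 × 0.4486 = 308.6 THz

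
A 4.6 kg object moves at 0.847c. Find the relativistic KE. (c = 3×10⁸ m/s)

γ = 1/√(1 - 0.847²) = 1.8811
γ - 1 = 0.8811
KE = (γ-1)mc² = 0.8811 × 4.6 × (3×10⁸)² = 3.648×10¹⁷ J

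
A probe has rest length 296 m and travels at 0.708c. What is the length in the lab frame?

Proper length L₀ = 296 m
γ = 1/√(1 - 0.708²) = 1.416
L = L₀/γ = 296/1.416 = 209.0 m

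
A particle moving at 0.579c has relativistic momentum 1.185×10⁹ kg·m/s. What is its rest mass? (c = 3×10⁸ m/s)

γ = 1/√(1 - 0.579²) = 1.2265
v = 0.579 × 3×10⁸ = 1.737×10⁸ m/s
m = p/(γv) = 1.185×10⁹/(1.2265 × 1.737×10⁸) = 5.562 kg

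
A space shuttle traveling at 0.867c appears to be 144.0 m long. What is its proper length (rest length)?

Contracted length L = 144.0 m
γ = 1/√(1 - 0.867²) = 2.007
L₀ = γL = 2.007 × 144.0 = 289.0 m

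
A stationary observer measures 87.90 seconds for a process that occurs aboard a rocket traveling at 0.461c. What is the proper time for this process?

Dilated time Δt = 87.90 seconds
γ = 1/√(1 - 0.461²) = 1.1269
Δt₀ = Δt/γ = 87.90/1.1269 = 78.00 seconds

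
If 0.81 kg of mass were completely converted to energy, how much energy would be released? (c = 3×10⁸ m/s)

Using E = mc²:
c² = (3×10⁸)² = 9×10¹⁶ m²/s²
E = 0.81 × 9×10¹⁶ = 7.290×10¹⁶ J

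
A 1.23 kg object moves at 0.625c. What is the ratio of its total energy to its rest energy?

E = γmc², E₀ = mc²
E/E₀ = γ = 1/√(1 - 0.625²) = 1.281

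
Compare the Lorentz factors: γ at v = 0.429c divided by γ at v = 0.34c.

γ₁ = 1/√(1 - 0.429²) = 1.107
γ₂ = 1/√(1 - 0.34²) = 1.063
γ₁/γ₂ = 1.107/1.063 = 1.041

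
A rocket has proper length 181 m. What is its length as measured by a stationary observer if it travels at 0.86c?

Proper length L₀ = 181 m
γ = 1/√(1 - 0.86²) = 1.9597
L = L₀/γ = 181/1.9597 = 92.36 m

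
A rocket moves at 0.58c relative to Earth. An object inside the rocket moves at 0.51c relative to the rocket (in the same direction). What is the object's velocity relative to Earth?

u = (u' + v)/(1 + u'v/c²)
Numerator: 0.51 + 0.58 = 1.09
Denominator: 1 + 0.2958 = 1.2958
u = 1.09/1.2958 = 0.8412c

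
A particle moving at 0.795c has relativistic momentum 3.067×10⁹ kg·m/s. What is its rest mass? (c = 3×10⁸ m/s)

γ = 1/√(1 - 0.795²) = 1.6485
v = 0.795 × 3×10⁸ = 2.385×10⁸ m/s
m = p/(γv) = 3.067×10⁹/(1.6485 × 2.385×10⁸) = 7.801 kg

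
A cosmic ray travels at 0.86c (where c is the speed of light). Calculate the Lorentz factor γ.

v/c = 0.86, so (v/c)² = 0.7396
1 - (v/c)² = 0.2604
γ = 1/√(0.2604) = 1.960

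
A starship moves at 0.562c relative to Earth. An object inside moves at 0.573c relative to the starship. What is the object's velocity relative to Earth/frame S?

u = (u' + v)/(1 + u'v/c²)
Numerator: 0.573 + 0.562 = 1.135
Denominator: 1 + 0.322026 = 1.322026
u = 1.135/1.322026 = 0.8585c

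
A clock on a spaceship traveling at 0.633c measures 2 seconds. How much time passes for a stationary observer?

Proper time Δt₀ = 2 seconds
γ = 1/√(1 - 0.633²) = 1.2917
Δt = γΔt₀ = 1.2917 × 2 = 2.583 seconds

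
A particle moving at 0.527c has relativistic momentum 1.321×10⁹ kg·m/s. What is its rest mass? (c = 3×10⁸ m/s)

γ = 1/√(1 - 0.527²) = 1.1767
v = 0.527 × 3×10⁸ = 1.581×10⁸ m/s
m = p/(γv) = 1.321×10⁹/(1.1767 × 1.581×10⁸) = 7.101 kg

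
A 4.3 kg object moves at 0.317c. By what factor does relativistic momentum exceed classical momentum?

p_rel = γmv, p_class = mv
Ratio = γ = 1/√(1 - 0.317²) = 1.054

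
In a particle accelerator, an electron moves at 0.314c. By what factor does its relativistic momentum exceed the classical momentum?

p_rel = γmv, p_class = mv
Ratio = γ = 1/√(1 - 0.314²)
= 1/√(0.901404) = 1.053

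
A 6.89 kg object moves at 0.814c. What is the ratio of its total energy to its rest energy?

E = γmc², E₀ = mc²
E/E₀ = γ = 1/√(1 - 0.814²) = 1.722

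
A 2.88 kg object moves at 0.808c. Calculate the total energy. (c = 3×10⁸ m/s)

γ = 1/√(1 - 0.808²) = 1.697
mc² = 2.88 × (3×10⁸)² = 2.592×10¹⁷ J
E = γmc² = 1.697 × 2.592×10¹⁷ = 4.399×10¹⁷ J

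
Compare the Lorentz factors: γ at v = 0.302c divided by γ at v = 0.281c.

γ₁ = 1/√(1 - 0.302²) = 1.049
γ₂ = 1/√(1 - 0.281²) = 1.042
γ₁/γ₂ = 1.049/1.042 = 1.007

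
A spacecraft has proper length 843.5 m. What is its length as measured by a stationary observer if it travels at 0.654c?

Proper length L₀ = 843.5 m
γ = 1/√(1 - 0.654²) = 1.3219
L = L₀/γ = 843.5/1.3219 = 638.1 m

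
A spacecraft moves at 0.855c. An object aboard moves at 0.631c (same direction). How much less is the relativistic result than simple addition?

Classical: u' + v = 0.631 + 0.855 = 1.486c
Relativistic: u = (0.631 + 0.855)/(1 + 0.539505) = 1.486/1.539505 = 0.9652c
Difference: 1.486 - 0.9652 = 0.5208c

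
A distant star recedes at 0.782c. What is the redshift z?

β = 0.782
(1+β)/(1-β) = 1.782/0.218 = 8.174
√(8.174) = 2.859
z = 2.859 - 1 = 1.859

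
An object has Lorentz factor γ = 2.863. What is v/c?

From γ = 1/√(1 - v²/c²):
1/γ² = 1/2.863² = 0.1220
v²/c² = 1 - 0.1220 = 0.8780
v/c = √(0.8780) = 0.9370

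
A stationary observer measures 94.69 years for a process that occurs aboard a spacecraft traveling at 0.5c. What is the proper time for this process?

Dilated time Δt = 94.69 years
γ = 1/√(1 - 0.5²) = 1.1547
Δt₀ = Δt/γ = 94.69/1.1547 = 82.00 years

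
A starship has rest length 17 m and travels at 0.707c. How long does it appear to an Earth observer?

Proper length L₀ = 17 m
γ = 1/√(1 - 0.707²) = 1.414
L = L₀/γ = 17/1.414 = 12.02 m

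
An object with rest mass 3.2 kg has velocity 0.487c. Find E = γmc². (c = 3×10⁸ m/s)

γ = 1/√(1 - 0.487²) = 1.1449
mc² = 3.2 × (3×10⁸)² = 2.880×10¹⁷ J
E = γmc² = 1.1449 × 2.880×10¹⁷ = 3.297×10¹⁷ J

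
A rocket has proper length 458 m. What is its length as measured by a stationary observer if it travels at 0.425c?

Proper length L₀ = 458 m
γ = 1/√(1 - 0.425²) = 1.1047
L = L₀/γ = 458/1.1047 = 414.6 m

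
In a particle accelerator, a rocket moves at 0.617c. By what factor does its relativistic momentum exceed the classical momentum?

p_rel = γmv, p_class = mv
Ratio = γ = 1/√(1 - 0.617²)
= 1/√(0.619311) = 1.271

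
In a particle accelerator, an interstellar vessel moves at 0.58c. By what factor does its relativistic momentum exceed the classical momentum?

p_rel = γmv, p_class = mv
Ratio = γ = 1/√(1 - 0.58²)
= 1/√(0.6636) = 1.228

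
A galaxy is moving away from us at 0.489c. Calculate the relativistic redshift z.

β = 0.489
(1+β)/(1-β) = 1.489/0.511 = 2.914
√(2.914) = 1.707
z = 1.707 - 1 = 0.7070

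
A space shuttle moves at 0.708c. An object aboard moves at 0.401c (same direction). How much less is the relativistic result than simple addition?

Classical: u' + v = 0.401 + 0.708 = 1.109c
Relativistic: u = (0.401 + 0.708)/(1 + 0.283908) = 1.109/1.283908 = 0.8638c
Difference: 1.109 - 0.8638 = 0.2452c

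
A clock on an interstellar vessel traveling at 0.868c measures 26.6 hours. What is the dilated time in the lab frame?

Proper time Δt₀ = 26.6 hours
γ = 1/√(1 - 0.868²) = 2.014
Δt = γΔt₀ = 2.014 × 26.6 = 53.57 hours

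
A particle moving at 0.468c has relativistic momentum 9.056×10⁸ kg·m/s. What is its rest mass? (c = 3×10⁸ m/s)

γ = 1/√(1 - 0.468²) = 1.1316
v = 0.468 × 3×10⁸ = 1.404×10⁸ m/s
m = p/(γv) = 9.056×10⁸/(1.1316 × 1.404×10⁸) = 5.700 kg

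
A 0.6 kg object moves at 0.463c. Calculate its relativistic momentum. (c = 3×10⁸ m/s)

γ = 1/√(1 - 0.463²) = 1.12821
v = 0.463 × 3×10⁸ = 1.389×10⁸ m/s
p = γmv = 1.12821 × 0.6 × 1.389×10⁸ = 9.403×10⁷ kg·m/s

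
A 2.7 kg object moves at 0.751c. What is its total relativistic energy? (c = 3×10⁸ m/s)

γ = 1/√(1 - 0.751²) = 1.5145
mc² = 2.7 × (3×10⁸)² = 2.430×10¹⁷ J
E = γmc² = 1.5145 × 2.430×10¹⁷ = 3.680×10¹⁷ J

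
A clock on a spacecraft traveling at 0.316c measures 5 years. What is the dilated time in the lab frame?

Proper time Δt₀ = 5 years
γ = 1/√(1 - 0.316²) = 1.054
Δt = γΔt₀ = 1.054 × 5 = 5.270 years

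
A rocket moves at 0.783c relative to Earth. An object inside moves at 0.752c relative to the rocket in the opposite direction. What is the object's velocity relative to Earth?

Object's velocity in rocket frame is u' = -0.752c
u = (u' + v)/(1 + u'v/c²) = (v - 0.752)/(1 - 0.752·v/c²)
Numerator: 0.783 - 0.752 = 0.031
Denominator: 1 - 0.588816 = 0.411184
u = 0.031/0.411184 = 0.07539c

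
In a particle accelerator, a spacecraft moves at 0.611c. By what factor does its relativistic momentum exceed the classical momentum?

p_rel = γmv, p_class = mv
Ratio = γ = 1/√(1 - 0.611²)
= 1/√(0.626679) = 1.263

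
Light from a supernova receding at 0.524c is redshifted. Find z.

β = 0.524
(1+β)/(1-β) = 1.524/0.476 = 3.2017
√(3.2017) = 1.7893
z = 1.7893 - 1 = 0.7893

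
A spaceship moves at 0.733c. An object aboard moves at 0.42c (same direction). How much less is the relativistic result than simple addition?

Classical: u' + v = 0.42 + 0.733 = 1.153c
Relativistic: u = (0.42 + 0.733)/(1 + 0.30786) = 1.153/1.30786 = 0.8816c
Difference: 1.153 - 0.8816 = 0.2714c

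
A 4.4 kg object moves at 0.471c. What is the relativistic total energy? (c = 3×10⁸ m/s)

γ = 1/√(1 - 0.471²) = 1.1336
mc² = 4.4 × (3×10⁸)² = 3.960×10¹⁷ J
E = γmc² = 1.1336 × 3.960×10¹⁷ = 4.489×10¹⁷ J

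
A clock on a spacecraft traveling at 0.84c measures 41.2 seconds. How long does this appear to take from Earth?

Proper time Δt₀ = 41.2 seconds
γ = 1/√(1 - 0.84²) = 1.843
Δt = γΔt₀ = 1.843 × 41.2 = 75.93 seconds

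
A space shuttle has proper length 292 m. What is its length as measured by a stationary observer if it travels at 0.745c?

Proper length L₀ = 292 m
γ = 1/√(1 - 0.745²) = 1.499
L = L₀/γ = 292/1.499 = 194.8 m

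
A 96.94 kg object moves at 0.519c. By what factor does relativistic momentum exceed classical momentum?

p_rel = γmv, p_class = mv
Ratio = γ = 1/√(1 - 0.519²) = 1.170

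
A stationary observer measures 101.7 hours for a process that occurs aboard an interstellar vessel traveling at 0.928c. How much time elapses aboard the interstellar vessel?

Dilated time Δt = 101.7 hours
γ = 1/√(1 - 0.928²) = 2.684
Δt₀ = Δt/γ = 101.7/2.684 = 37.89 hours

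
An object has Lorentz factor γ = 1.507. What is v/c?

From γ = 1/√(1 - v²/c²):
1/γ² = 1/1.507² = 0.4403
v²/c² = 1 - 0.4403 = 0.5597
v/c = √(0.5597) = 0.7481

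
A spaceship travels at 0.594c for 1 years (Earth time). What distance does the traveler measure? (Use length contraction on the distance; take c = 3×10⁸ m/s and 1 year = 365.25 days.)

Earth distance: d = v × t = 0.594c × 1 yr = 5.6236×10¹⁵ m
γ = 1.2431
d' = d/γ = 5.6236×10¹⁵/1.2431 = 4.524×10¹⁵ m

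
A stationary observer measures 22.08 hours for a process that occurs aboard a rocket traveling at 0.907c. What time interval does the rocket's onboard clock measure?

Dilated time Δt = 22.08 hours
γ = 1/√(1 - 0.907²) = 2.37456
Δt₀ = Δt/γ = 22.08/2.37456 = 9.299 hours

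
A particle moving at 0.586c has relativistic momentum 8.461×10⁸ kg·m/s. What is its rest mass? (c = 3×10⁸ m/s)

γ = 1/√(1 - 0.586²) = 1.234
v = 0.586 × 3×10⁸ = 1.758×10⁸ m/s
m = p/(γv) = 8.461×10⁸/(1.234 × 1.758×10⁸) = 3.900 kg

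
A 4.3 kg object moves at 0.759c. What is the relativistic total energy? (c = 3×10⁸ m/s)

γ = 1/√(1 - 0.759²) = 1.536
mc² = 4.3 × (3×10⁸)² = 3.870×10¹⁷ J
E = γmc² = 1.536 × 3.870×10¹⁷ = 5.944×10¹⁷ J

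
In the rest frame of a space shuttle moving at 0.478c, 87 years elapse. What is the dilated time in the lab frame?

Proper time Δt₀ = 87 years
γ = 1/√(1 - 0.478²) = 1.1385
Δt = γΔt₀ = 1.1385 × 87 = 99.05 years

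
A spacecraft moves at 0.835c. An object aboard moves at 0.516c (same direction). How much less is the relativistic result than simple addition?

Classical: u' + v = 0.516 + 0.835 = 1.351c
Relativistic: u = (0.516 + 0.835)/(1 + 0.43086) = 1.351/1.43086 = 0.9442c
Difference: 1.351 - 0.9442 = 0.4068c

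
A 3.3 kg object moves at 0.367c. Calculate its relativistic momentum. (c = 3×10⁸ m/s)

γ = 1/√(1 - 0.367²) = 1.075
v = 0.367 × 3×10⁸ = 1.101×10⁸ m/s
p = γmv = 1.075 × 3.3 × 1.101×10⁸ = 3.906×10⁸ kg·m/s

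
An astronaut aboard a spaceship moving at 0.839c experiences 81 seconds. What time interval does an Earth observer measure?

Proper time Δt₀ = 81 seconds
γ = 1/√(1 - 0.839²) = 1.838
Δt = γΔt₀ = 1.838 × 81 = 148.9 seconds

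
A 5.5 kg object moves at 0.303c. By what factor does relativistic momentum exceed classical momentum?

p_rel = γmv, p_class = mv
Ratio = γ = 1/√(1 - 0.303²) = 1.049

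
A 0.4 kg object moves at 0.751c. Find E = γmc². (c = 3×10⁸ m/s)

γ = 1/√(1 - 0.751²) = 1.5145
mc² = 0.4 × (3×10⁸)² = 3.600×10¹⁶ J
E = γmc² = 1.5145 × 3.600×10¹⁶ = 5.452×10¹⁶ J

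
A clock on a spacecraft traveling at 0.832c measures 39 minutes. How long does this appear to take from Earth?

Proper time Δt₀ = 39 minutes
γ = 1/√(1 - 0.832²) = 1.8025
Δt = γΔt₀ = 1.8025 × 39 = 70.30 minutes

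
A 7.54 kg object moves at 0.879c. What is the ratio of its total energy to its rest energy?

E = γmc², E₀ = mc²
E/E₀ = γ = 1/√(1 - 0.879²) = 2.097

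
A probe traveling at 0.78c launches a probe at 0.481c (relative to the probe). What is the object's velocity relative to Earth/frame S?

u = (u' + v)/(1 + u'v/c²)
Numerator: 0.481 + 0.78 = 1.261
Denominator: 1 + 0.37518 = 1.37518
u = 1.261/1.37518 = 0.9170c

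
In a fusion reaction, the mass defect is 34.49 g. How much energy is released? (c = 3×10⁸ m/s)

Convert mass defect: Δm = 34.49 g = 0.03449 kg
E = Δm·c² = 0.03449 × (3×10⁸)²
= 0.03449 × 9×10¹⁶ = 3.104×10¹⁵ J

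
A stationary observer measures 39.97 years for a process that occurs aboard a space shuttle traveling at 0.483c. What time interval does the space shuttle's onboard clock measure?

Dilated time Δt = 39.97 years
γ = 1/√(1 - 0.483²) = 1.142
Δt₀ = Δt/γ = 39.97/1.142 = 35.00 years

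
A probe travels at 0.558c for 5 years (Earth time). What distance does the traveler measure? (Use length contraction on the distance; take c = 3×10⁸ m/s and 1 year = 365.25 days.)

Earth distance: d = v × t = 0.558c × 5 yr = 2.641×10¹⁶ m
γ = 1.205
d' = d/γ = 2.641×10¹⁶/1.205 = 2.192×10¹⁶ m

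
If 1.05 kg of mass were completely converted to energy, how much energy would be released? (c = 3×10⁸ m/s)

Using E = mc²:
c² = (3×10⁸)² = 9×10¹⁶ m²/s²
E = 1.05 × 9×10¹⁶ = 9.450×10¹⁶ J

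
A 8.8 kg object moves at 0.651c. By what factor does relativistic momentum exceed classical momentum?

p_rel = γmv, p_class = mv
Ratio = γ = 1/√(1 - 0.651²) = 1.317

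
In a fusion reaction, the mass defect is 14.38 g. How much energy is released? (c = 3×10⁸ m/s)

Convert mass defect: Δm = 14.38 g = 0.01438 kg
E = Δm·c² = 0.01438 × (3×10⁸)²
= 0.01438 × 9×10¹⁶ = 1.294×10¹⁵ J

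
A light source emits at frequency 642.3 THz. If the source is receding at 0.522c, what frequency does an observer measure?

β = v/c = 0.522
(1-β)/(1+β) = 0.478/1.522 = 0.31406
Doppler factor = √(0.31406) = 0.56041
f_obs = 642.3 × 0.56041 = 360.0 THz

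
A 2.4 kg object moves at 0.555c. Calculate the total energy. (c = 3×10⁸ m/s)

γ = 1/√(1 - 0.555²) = 1.2021
mc² = 2.4 × (3×10⁸)² = 2.160×10¹⁷ J
E = γmc² = 1.2021 × 2.160×10¹⁷ = 2.597×10¹⁷ J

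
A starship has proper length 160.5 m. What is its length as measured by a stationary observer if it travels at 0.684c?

Proper length L₀ = 160.5 m
γ = 1/√(1 - 0.684²) = 1.371
L = L₀/γ = 160.5/1.371 = 117.1 m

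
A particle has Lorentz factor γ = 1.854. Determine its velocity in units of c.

From γ = 1/√(1 - v²/c²):
1/γ² = 1/1.854² = 0.2909
v²/c² = 1 - 0.2909 = 0.7091
v/c = √(0.7091) = 0.8421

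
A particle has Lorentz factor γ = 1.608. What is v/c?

From γ = 1/√(1 - v²/c²):
1/γ² = 1/1.608² = 0.3867
v²/c² = 1 - 0.3867 = 0.6133
v/c = √(0.6133) = 0.7831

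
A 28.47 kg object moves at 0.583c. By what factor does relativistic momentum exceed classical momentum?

p_rel = γmv, p_class = mv
Ratio = γ = 1/√(1 - 0.583²) = 1.231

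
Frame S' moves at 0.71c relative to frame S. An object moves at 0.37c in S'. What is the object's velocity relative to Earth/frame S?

u = (u' + v)/(1 + u'v/c²)
Numerator: 0.37 + 0.71 = 1.08
Denominator: 1 + 0.2627 = 1.2627
u = 1.08/1.2627 = 0.8553c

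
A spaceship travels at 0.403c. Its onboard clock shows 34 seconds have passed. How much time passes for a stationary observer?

Proper time Δt₀ = 34 seconds
γ = 1/√(1 - 0.403²) = 1.0927
Δt = γΔt₀ = 1.0927 × 34 = 37.15 seconds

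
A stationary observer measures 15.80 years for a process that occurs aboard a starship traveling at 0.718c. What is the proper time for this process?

Dilated time Δt = 15.80 years
γ = 1/√(1 - 0.718²) = 1.437
Δt₀ = Δt/γ = 15.80/1.437 = 11.00 years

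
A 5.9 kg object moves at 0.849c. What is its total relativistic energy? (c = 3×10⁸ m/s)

γ = 1/√(1 - 0.849²) = 1.893
mc² = 5.9 × (3×10⁸)² = 5.310×10¹⁷ J
E = γmc² = 1.893 × 5.310×10¹⁷ = 1.005×10¹⁸ J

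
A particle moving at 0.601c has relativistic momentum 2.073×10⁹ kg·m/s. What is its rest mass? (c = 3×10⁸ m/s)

γ = 1/√(1 - 0.601²) = 1.2512
v = 0.601 × 3×10⁸ = 1.803×10⁸ m/s
m = p/(γv) = 2.073×10⁹/(1.2512 × 1.803×10⁸) = 9.189 kg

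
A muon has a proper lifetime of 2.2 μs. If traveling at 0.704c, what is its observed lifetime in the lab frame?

Proper lifetime τ₀ = 2.2 μs
γ = 1/√(1 - 0.704²) = 1.408
τ = γτ₀ = 1.408 × 2.2 μs = 3.098 μs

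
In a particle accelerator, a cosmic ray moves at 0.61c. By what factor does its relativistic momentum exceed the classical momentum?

p_rel = γmv, p_class = mv
Ratio = γ = 1/√(1 - 0.61²)
= 1/√(0.6279) = 1.262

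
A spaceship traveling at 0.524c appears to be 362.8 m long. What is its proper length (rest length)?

Contracted length L = 362.8 m
γ = 1/√(1 - 0.524²) = 1.1741
L₀ = γL = 1.1741 × 362.8 = 426.0 m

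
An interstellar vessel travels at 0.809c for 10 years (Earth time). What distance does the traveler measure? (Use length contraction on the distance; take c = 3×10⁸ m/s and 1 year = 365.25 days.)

Earth distance: d = v × t = 0.809c × 10 yr = 7.6590×10¹⁶ m
γ = 1.7012
d' = d/γ = 7.6590×10¹⁶/1.7012 = 4.502×10¹⁶ m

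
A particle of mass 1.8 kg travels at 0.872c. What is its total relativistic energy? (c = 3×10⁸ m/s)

γ = 1/√(1 - 0.872²) = 2.0429
mc² = 1.8 × (3×10⁸)² = 1.620×10¹⁷ J
E = γmc² = 2.0429 × 1.620×10¹⁷ = 3.309×10¹⁷ J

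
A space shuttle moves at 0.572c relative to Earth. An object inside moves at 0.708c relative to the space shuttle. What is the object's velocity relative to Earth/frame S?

u = (u' + v)/(1 + u'v/c²)
Numerator: 0.708 + 0.572 = 1.28
Denominator: 1 + 0.404976 = 1.404976
u = 1.28/1.404976 = 0.9110c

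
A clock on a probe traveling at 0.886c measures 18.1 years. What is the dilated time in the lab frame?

Proper time Δt₀ = 18.1 years
γ = 1/√(1 - 0.886²) = 2.157
Δt = γΔt₀ = 2.157 × 18.1 = 39.04 years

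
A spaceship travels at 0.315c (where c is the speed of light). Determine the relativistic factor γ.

v/c = 0.315, so (v/c)² = 0.099225
1 - (v/c)² = 0.900775
γ = 1/√(0.900775) = 1.054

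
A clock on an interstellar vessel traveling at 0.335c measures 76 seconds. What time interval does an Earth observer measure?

Proper time Δt₀ = 76 seconds
γ = 1/√(1 - 0.335²) = 1.0613
Δt = γΔt₀ = 1.0613 × 76 = 80.66 seconds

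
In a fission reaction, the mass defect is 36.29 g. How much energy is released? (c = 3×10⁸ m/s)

Convert mass defect: Δm = 36.29 g = 0.03629 kg
E = Δm·c² = 0.03629 × (3×10⁸)²
= 0.03629 × 9×10¹⁶ = 3.266×10¹⁵ J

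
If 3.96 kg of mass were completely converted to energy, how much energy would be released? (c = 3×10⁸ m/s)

Using E = mc²:
c² = (3×10⁸)² = 9×10¹⁶ m²/s²
E = 3.96 × 9×10¹⁶ = 3.564×10¹⁷ J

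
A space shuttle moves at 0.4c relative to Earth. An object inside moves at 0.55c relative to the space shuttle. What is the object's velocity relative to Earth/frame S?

u = (u' + v)/(1 + u'v/c²)
Numerator: 0.55 + 0.4 = 0.95
Denominator: 1 + 0.22 = 1.22
u = 0.95/1.22 = 0.7787c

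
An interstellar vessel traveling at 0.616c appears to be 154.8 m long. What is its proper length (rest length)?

Contracted length L = 154.8 m
γ = 1/√(1 - 0.616²) = 1.2694
L₀ = γL = 1.2694 × 154.8 = 196.5 m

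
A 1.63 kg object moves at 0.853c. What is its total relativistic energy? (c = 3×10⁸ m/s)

γ = 1/√(1 - 0.853²) = 1.916
mc² = 1.63 × (3×10⁸)² = 1.467×10¹⁷ J
E = γmc² = 1.916 × 1.467×10¹⁷ = 2.811×10¹⁷ J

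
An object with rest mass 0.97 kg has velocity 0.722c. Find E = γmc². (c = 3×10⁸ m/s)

γ = 1/√(1 - 0.722²) = 1.4453
mc² = 0.97 × (3×10⁸)² = 8.730×10¹⁶ J
E = γmc² = 1.4453 × 8.730×10¹⁶ = 1.262×10¹⁷ J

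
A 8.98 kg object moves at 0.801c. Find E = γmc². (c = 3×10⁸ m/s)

γ = 1/√(1 - 0.801²) = 1.670
mc² = 8.98 × (3×10⁸)² = 8.082×10¹⁷ J
E = γmc² = 1.670 × 8.082×10¹⁷ = 1.350×10¹⁸ J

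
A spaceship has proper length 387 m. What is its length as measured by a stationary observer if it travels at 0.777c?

Proper length L₀ = 387 m
γ = 1/√(1 - 0.777²) = 1.5886
L = L₀/γ = 387/1.5886 = 243.6 m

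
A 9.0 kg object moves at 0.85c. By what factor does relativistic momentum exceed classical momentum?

p_rel = γmv, p_class = mv
Ratio = γ = 1/√(1 - 0.85²) = 1.898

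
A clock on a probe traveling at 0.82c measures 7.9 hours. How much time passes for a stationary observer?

Proper time Δt₀ = 7.9 hours
γ = 1/√(1 - 0.82²) = 1.747
Δt = γΔt₀ = 1.747 × 7.9 = 13.80 hours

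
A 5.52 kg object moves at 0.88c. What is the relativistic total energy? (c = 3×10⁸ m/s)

γ = 1/√(1 - 0.88²) = 2.105
mc² = 5.52 × (3×10⁸)² = 4.968×10¹⁷ J
E = γmc² = 2.105 × 4.968×10¹⁷ = 1.046×10¹⁸ J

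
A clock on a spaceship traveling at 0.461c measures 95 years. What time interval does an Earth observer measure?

Proper time Δt₀ = 95 years
γ = 1/√(1 - 0.461²) = 1.127
Δt = γΔt₀ = 1.127 × 95 = 107.1 years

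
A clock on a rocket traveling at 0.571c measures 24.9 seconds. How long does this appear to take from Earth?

Proper time Δt₀ = 24.9 seconds
γ = 1/√(1 - 0.571²) = 1.218
Δt = γΔt₀ = 1.218 × 24.9 = 30.33 seconds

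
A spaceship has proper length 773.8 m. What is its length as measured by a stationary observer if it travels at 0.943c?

Proper length L₀ = 773.8 m
γ = 1/√(1 - 0.943²) = 3.005
L = L₀/γ = 773.8/3.005 = 257.5 m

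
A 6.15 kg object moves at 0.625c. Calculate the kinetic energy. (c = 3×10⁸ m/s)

γ = 1/√(1 - 0.625²) = 1.281
γ - 1 = 0.2810
KE = (γ-1)mc² = 0.2810 × 6.15 × (3×10⁸)² = 1.555×10¹⁷ J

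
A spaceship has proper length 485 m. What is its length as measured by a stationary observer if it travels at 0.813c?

Proper length L₀ = 485 m
γ = 1/√(1 - 0.813²) = 1.7174
L = L₀/γ = 485/1.7174 = 282.4 m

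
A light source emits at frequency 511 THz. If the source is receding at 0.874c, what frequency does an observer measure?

β = v/c = 0.874
(1-β)/(1+β) = 0.126/1.874 = 0.06724
Doppler factor = √(0.06724) = 0.2593
f_obs = 511 × 0.2593 = 132.5 THz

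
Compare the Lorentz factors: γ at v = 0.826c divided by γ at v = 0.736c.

γ₁ = 1/√(1 - 0.826²) = 1.774
γ₂ = 1/√(1 - 0.736²) = 1.477
γ₁/γ₂ = 1.774/1.477 = 1.201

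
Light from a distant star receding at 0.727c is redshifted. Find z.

β = 0.727
(1+β)/(1-β) = 1.727/0.273 = 6.326
√(6.326) = 2.515
z = 2.515 - 1 = 1.515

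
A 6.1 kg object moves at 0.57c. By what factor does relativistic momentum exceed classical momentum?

p_rel = γmv, p_class = mv
Ratio = γ = 1/√(1 - 0.57²) = 1.217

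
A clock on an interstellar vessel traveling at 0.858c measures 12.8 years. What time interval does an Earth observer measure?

Proper time Δt₀ = 12.8 years
γ = 1/√(1 - 0.858²) = 1.947
Δt = γΔt₀ = 1.947 × 12.8 = 24.92 years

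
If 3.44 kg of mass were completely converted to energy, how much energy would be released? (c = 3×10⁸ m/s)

Using E = mc²:
c² = (3×10⁸)² = 9×10¹⁶ m²/s²
E = 3.44 × 9×10¹⁶ = 3.096×10¹⁷ J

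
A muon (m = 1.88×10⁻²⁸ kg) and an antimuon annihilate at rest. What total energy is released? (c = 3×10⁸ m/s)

Both particles have the same rest mass, so total mass = 2m
E = 2m·c² = 2 × 1.88×10⁻²⁸ × (3×10⁸)²
= 2 × 1.88×10⁻²⁸ × 9×10¹⁶
= 3.384×10⁻¹¹ J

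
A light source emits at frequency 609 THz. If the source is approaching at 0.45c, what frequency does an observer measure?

β = v/c = 0.45
(1+β)/(1-β) = 1.45/0.55 = 2.6364
Doppler factor = √(2.6364) = 1.6237
f_obs = 609 × 1.6237 = 988.8 THz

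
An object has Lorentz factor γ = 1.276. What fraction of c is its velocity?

From γ = 1/√(1 - v²/c²):
1/γ² = 1/1.276² = 0.6142
v²/c² = 1 - 0.6142 = 0.3858
v/c = √(0.3858) = 0.6211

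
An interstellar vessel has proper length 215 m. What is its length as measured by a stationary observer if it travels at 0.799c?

Proper length L₀ = 215 m
γ = 1/√(1 - 0.799²) = 1.663
L = L₀/γ = 215/1.663 = 129.3 m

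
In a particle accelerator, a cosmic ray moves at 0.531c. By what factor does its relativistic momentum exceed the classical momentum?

p_rel = γmv, p_class = mv
Ratio = γ = 1/√(1 - 0.531²)
= 1/√(0.718039) = 1.180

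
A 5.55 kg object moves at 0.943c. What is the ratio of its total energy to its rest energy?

E = γmc², E₀ = mc²
E/E₀ = γ = 1/√(1 - 0.943²) = 3.005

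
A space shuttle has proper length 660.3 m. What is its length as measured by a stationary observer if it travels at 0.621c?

Proper length L₀ = 660.3 m
γ = 1/√(1 - 0.621²) = 1.2758
L = L₀/γ = 660.3/1.2758 = 517.6 m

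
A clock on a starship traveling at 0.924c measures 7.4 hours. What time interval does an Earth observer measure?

Proper time Δt₀ = 7.4 hours
γ = 1/√(1 - 0.924²) = 2.615
Δt = γΔt₀ = 2.615 × 7.4 = 19.35 hours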